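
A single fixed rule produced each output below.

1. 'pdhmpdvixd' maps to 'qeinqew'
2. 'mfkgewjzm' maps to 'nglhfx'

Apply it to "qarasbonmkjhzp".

The pattern: shift every letter 1 place forward in the alphabet (wrapping around), then delete the last 3 characters.
"qarasbonmkjhzp" → "rbsbtcponlkiaq" → "rbsbtcponlk".

rbsbtcponlk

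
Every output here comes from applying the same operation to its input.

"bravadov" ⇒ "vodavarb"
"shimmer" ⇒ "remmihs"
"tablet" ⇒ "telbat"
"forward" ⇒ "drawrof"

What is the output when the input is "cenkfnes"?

In each case the input is transformed by: reverse the string.
On "cenkfnes" that produces "senfknec".

senfknec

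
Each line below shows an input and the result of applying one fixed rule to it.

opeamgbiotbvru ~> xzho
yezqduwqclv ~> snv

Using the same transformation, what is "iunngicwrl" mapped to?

What's happening: keep one character in every 3, starting at position 3 (positions 3rd, 6th, 9th, ...), then shift every letter 7 places backward in the alphabet (wrapping around).
For "iunngicwrl", step one produces "nir"; step two turns that into "gbk".

gbk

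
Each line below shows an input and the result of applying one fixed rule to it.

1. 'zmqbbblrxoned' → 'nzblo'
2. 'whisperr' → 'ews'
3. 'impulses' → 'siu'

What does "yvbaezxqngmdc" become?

myaxg

What's happening: move the last 3 characters to the front (rotate right by 3), then keep one character in every 3, starting at position 1 (positions 1st, 4th, 7th, ...).
On "yvbaezxqngmdc": the first step gives "mdcyvbaezxqng", and the second then gives "myaxg".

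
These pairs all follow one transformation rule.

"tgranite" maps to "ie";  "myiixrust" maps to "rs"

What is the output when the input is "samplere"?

Rule — keep every other character starting from the second (positions 2nd, 4th, 6th, ...), then keep only the last 2 characters.
Applying both steps to "samplere": "apee", then "ee".
(Check on "tgranite": → "gaie" → "ie" ✓)

ee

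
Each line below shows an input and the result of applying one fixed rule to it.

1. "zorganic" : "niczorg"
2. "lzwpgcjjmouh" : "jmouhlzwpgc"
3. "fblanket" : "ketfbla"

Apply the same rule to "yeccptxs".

The transformation: swap the front and back halves of the string, then delete the first character.
Doing the same to "yeccptxs": "txsyecc".
(Check on "lzwpgcjjmouh": → "jjmouhlzwpgc" → "jmouhlzwpgc" ✓)

txsyecc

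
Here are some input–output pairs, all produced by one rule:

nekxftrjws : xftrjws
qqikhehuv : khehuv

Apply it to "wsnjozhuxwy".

jozhuxwy

The rule is to delete the first 3 characters.
Applying that to "wsnjozhuxwy" gives "jozhuxwy".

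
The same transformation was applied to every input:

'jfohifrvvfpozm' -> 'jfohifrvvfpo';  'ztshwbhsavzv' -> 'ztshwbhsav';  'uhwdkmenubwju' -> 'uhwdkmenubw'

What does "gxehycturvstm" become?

gxehycturvs

The transformation: delete the last 2 characters.
Applying that to "gxehycturvstm" gives "gxehycturvs".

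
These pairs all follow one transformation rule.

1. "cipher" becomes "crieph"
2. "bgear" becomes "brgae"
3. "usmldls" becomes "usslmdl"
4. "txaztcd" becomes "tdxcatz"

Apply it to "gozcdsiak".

The pattern: take characters alternately from the front and the back (1st, last, 2nd, 2nd-last, ...).
So "gozcdsiak" becomes "gkoazicsd".

gkoazicsd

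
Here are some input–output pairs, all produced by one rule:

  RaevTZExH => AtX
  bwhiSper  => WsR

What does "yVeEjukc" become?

The rule is to keep one character in every 3, starting at position 2 (positions 2nd, 5th, 8th, ...), then flip the case of every letter.
Applying both steps to "yVeEjukc": "Vjc", then "vJC".

vJC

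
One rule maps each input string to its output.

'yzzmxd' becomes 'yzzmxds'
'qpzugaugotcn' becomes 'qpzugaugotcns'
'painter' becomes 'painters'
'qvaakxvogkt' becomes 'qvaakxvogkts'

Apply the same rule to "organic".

The pattern: append "s".
For "organic" the result is "organics".

organics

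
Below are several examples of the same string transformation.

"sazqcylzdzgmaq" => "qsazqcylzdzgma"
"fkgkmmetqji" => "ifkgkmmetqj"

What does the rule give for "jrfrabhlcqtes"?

Rule — move the last character to the front.
Applying that to "jrfrabhlcqtes" gives "sjrfrabhlcqte".

sjrfrabhlcqte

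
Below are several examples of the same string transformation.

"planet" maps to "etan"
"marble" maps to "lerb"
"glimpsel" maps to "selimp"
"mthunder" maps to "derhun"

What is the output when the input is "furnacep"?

The transformation: delete the first 2 characters, then swap the front and back halves of the string.
"furnacep" → "ceprna".

ceprna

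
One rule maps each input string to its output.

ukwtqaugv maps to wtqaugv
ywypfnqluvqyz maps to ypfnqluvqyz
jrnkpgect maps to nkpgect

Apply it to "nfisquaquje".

The transformation: delete the first 2 characters.
On "nfisquaquje" that produces "isquaquje".

isquaquje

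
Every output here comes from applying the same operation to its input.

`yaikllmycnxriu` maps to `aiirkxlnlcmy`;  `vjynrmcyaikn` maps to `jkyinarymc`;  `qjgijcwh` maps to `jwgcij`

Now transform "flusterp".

The pattern: take characters alternately from the front and the back (1st, last, 2nd, 2nd-last, ...), then delete the first 2 characters.
Working it through for "flusterp": intermediate "fplruest", final "lruest".

lruest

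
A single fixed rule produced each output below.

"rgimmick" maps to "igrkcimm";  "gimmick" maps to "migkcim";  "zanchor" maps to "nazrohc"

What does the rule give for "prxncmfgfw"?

xrpwfgfmcn

The transformation: reverse the string, then move the last 3 characters to the front (rotate right by 3).
Doing the same to "prxncmfgfw": "xrpwfgfmcn".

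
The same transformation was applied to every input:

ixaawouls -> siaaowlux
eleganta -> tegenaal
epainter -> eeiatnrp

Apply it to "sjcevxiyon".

osecxvyinj

What's happening: swap each adjacent pair of characters (1↔2, 3↔4, ...), then swap the first and last characters.
"sjcevxiyon" → "jsecxvyino" → "osecxvyinj".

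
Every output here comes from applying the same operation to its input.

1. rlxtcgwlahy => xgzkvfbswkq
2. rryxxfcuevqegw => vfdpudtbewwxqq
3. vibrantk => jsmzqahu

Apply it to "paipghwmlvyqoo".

nnpxuklvgfohzo

Rule — reverse the string, then shift every letter 1 place backward in the alphabet (wrapping around).
For "paipghwmlvyqoo", step one produces "ooqyvlmwhgpiap"; step two turns that into "nnpxuklvgfohzo".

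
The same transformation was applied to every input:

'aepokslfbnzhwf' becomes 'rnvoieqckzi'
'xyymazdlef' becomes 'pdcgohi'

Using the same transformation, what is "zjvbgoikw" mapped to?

Each output is the input with this applied: delete the first 3 characters, then shift every letter 3 places forward in the alphabet (wrapping around).
Working it through for "zjvbgoikw": intermediate "bgoikw", final "ejrlnz".

ejrlnz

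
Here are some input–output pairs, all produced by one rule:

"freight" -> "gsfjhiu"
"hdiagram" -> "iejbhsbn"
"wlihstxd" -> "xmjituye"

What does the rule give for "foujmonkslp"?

Each output is the input with this applied: shift every letter 1 place forward in the alphabet (wrapping around).
On "foujmonkslp" that produces "gpvknpoltmq".

gpvknpoltmq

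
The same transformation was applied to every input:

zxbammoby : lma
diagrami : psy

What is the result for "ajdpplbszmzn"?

Rule — keep one character in every 3, starting at position 1 (positions 1st, 4th, 7th, ...), then shift every letter 12 places forward in the alphabet (wrapping around).
Working it through for "ajdpplbszmzn": intermediate "apbm", final "mbny".

mbny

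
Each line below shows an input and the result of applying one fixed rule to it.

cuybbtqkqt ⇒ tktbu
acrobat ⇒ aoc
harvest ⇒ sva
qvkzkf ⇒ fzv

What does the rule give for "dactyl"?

lta

The transformation: keep every other character starting from the second (positions 2nd, 4th, 6th, ...), then reverse the string.
Starting from "dactyl": after the first operation, "atl"; after the second, "lta".
(Check on "qvkzkf": → "vzf" → "fzv" ✓)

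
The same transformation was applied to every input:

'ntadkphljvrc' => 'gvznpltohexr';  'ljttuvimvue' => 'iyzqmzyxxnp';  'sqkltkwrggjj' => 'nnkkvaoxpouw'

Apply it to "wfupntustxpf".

jtbxwyxrtyja

Rule — shift every letter 4 places forward in the alphabet (wrapping around), then reverse the string.
For "wfupntustxpf", step one produces "ajytrxywxbtj"; step two turns that into "jtbxwyxrtyja".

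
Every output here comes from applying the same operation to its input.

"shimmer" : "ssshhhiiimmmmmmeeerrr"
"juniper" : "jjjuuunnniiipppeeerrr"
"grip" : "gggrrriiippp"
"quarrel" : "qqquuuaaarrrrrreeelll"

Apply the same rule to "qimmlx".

The rule is to repeat every character 3 times.
Applying that to "qimmlx" gives "qqqiiimmmmmmlllxxx".

qqqiiimmmmmmlllxxx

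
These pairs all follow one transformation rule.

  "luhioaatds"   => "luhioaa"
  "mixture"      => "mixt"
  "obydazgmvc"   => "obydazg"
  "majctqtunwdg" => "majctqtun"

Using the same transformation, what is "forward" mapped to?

What's happening: delete the last 3 characters.
Applying that to "forward" gives "forw".

forw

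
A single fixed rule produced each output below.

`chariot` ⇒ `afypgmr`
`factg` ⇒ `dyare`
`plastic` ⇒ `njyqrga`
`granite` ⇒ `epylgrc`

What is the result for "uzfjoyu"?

sxdhmws

The transformation: shift every letter 2 places backward in the alphabet (wrapping around).
Applying that to "uzfjoyu" gives "sxdhmws".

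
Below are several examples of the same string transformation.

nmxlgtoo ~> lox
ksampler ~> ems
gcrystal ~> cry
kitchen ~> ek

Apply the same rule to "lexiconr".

The transformation: sort the characters into alphabetical order, then keep one character in every 3, starting at position 2 (positions 2nd, 5th, 8th, ...).
On "lexiconr": the first step gives "ceilnorx", and the second then gives "enx".

enx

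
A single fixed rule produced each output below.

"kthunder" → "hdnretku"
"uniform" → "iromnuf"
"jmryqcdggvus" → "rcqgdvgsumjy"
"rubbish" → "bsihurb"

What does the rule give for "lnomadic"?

odacinlm

Each output is the input with this applied: swap each adjacent pair of characters (1↔2, 3↔4, ...), then move the first 3 characters to the end (rotate left by 3).
On "lnomadic": the first step gives "nlmodaci", and the second then gives "odacinlm".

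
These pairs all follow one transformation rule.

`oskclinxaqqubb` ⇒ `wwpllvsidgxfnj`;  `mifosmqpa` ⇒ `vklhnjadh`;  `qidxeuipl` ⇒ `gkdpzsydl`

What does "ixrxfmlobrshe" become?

zcnmwjghasmsd

Rule — shift every letter 5 places backward in the alphabet (wrapping around), then reverse the string.
Starting from "ixrxfmlobrshe": after the first operation, "dsmsahgjwmncz"; after the second, "zcnmwjghasmsd".
(Check on "mifosmqpa": → "hdajnhlkv" → "vklhnjadh" ✓)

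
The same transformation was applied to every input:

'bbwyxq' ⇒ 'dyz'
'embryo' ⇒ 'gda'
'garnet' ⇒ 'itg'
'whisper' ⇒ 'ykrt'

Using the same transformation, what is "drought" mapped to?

fqiv

In each case the input is transformed by: keep every other character starting from the first (positions 1st, 3rd, 5th, ...), then shift every letter 2 places forward in the alphabet (wrapping around).
For "drought", step one produces "dogt"; step two turns that into "fqiv".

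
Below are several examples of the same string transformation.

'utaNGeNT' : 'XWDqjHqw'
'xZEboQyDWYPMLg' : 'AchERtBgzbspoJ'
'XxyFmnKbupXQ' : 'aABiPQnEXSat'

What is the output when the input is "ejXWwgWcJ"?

HMazZJzFm

The rule is to shift every letter 3 places forward in the alphabet (wrapping around), then flip the case of every letter.
On "ejXWwgWcJ": the first step gives "hmAZzjZfM", and the second then gives "HMazZJzFm".
(Check on "xZEboQyDWYPMLg": → "aCHerTbGZBSPOj" → "AchERtBgzbspoJ" ✓)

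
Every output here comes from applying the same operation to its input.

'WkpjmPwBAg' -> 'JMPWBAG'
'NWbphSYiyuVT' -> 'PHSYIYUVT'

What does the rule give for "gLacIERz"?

CIERZ

The transformation: delete the first 3 characters, then convert every letter to uppercase.
Working it through for "gLacIERz": intermediate "cIERz", final "CIERZ".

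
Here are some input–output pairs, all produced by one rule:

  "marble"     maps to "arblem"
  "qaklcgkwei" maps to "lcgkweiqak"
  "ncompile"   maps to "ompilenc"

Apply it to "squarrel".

Each output is the input with this applied: move the last 2 characters to the front (rotate right by 2), then swap the front and back halves of the string.
Working it through for "squarrel": intermediate "elsquarr", final "uarrelsq".

uarrelsq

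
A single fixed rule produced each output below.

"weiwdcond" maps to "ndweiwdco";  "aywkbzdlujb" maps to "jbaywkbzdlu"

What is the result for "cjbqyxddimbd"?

bdcjbqyxddim

Each output is the input with this applied: move the last 2 characters to the front (rotate right by 2).
For "cjbqyxddimbd" the result is "bdcjbqyxddim".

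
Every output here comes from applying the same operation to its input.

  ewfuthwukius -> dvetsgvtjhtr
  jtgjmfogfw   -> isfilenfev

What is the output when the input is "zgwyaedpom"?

The transformation: shift every letter 1 place backward in the alphabet (wrapping around).
For "zgwyaedpom" the result is "yfvxzdconl".

yfvxzdconl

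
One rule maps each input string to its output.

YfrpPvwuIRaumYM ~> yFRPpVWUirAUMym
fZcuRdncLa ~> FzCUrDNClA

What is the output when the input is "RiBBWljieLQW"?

What's happening: flip the case of every letter.
"RiBBWljieLQW" → "rIbbwLJIElqw".

rIbbwLJIElqw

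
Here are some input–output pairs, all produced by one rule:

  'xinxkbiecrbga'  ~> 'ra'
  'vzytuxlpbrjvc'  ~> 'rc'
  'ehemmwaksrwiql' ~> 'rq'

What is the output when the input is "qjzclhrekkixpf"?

kp

The transformation: keep one character in every 3, starting at position 1 (positions 1st, 4th, 7th, ...), then delete the first 3 characters.
On "qjzclhrekkixpf": the first step gives "qcrkp", and the second then gives "kp".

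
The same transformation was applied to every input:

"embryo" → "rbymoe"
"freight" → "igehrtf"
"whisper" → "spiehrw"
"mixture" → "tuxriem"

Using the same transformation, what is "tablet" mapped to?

lbeatt

Looking at the pairs, the operation is to take characters alternately from the front and the back (1st, last, 2nd, 2nd-last, ...), then reverse the string.
"tablet" → "ttaebl" → "lbeatt".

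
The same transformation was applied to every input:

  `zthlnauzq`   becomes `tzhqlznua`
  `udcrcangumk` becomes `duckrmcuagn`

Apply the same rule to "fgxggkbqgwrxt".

What's happening: move the first character to the end, then take characters alternately from the front and the back (1st, last, 2nd, 2nd-last, ...).
Applying both steps to "fgxggkbqgwrxt": "gxggkbqgwrxtf", then "gfxtgxgrkwbgq".
(Check on "zthlnauzq": → "thlnauzqz" → "tzhqlznua" ✓)

gfxtgxgrkwbgq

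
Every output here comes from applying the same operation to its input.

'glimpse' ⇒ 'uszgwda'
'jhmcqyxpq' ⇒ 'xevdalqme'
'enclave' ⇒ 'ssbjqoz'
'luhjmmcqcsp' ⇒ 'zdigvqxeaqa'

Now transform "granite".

usfhowb

Each output is the input with this applied: take characters alternately from the front and the back (1st, last, 2nd, 2nd-last, ...), then shift every letter 12 places backward in the alphabet (wrapping around).
On "granite" that produces "usfhowb".
(Check on "glimpse": → "gelsipm" → "uszgwda" ✓)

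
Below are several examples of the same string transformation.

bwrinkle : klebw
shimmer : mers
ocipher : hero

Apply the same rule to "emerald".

The pattern: move the last 3 characters to the front (rotate right by 3), then delete the last 3 characters.
Applying both steps to "emerald": "aldemer", then "alde".

alde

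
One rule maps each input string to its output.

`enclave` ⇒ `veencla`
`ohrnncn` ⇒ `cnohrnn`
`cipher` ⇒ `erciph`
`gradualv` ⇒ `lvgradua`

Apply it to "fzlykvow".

owfzlykv

Looking at the pairs, the operation is to move the last 2 characters to the front (rotate right by 2).
On "fzlykvow" that produces "owfzlykv".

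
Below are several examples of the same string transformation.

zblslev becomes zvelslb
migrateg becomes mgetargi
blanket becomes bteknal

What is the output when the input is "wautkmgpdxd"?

wdxdpgmktua

The transformation: move the first character to the end, then reverse the string.
Starting from "wautkmgpdxd": after the first operation, "autkmgpdxdw"; after the second, "wdxdpgmktua".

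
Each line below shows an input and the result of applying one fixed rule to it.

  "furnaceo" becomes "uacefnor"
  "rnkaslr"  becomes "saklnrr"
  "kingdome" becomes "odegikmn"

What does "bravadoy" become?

The rule is to sort the characters into alphabetical order, then move the last character to the front.
For "bravadoy" the result is "yaabdorv".
(Check on "furnaceo": → "acefnoru" → "uacefnor" ✓)

yaabdorv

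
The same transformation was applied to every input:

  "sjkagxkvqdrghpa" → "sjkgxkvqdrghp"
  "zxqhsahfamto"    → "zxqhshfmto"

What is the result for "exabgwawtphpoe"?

Looking at the pairs, the operation is to remove every "a".
Doing the same to "exabgwawtphpoe": "exbgwwtphpoe".

exbgwwtphpoe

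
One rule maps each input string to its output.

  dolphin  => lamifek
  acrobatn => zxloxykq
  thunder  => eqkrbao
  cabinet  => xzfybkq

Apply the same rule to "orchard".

olezoxa

What's happening: shift every letter 3 places backward in the alphabet (wrapping around), then swap each adjacent pair of characters (1↔2, 3↔4, ...).
For "orchard", step one produces "lozexoa"; step two turns that into "olezoxa".
(Check on "cabinet": → "zxyfkbq" → "xzfybkq" ✓)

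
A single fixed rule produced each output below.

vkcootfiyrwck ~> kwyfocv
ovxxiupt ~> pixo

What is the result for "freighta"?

tgef

Looking at the pairs, the operation is to keep every other character starting from the first (positions 1st, 3rd, 5th, ...), then reverse the string.
Applying that to "freighta" gives "tgef".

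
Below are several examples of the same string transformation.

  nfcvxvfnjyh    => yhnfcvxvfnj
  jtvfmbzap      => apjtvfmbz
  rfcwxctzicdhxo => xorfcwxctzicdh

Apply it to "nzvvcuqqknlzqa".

What's happening: move the last 2 characters to the front (rotate right by 2).
For "nzvvcuqqknlzqa" the result is "qanzvvcuqqknlz".

qanzvvcuqqknlz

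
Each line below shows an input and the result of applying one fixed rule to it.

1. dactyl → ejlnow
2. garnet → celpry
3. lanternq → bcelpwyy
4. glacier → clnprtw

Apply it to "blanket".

What's happening: shift every letter 11 places forward in the alphabet (wrapping around), then sort the characters into alphabetical order.
"blanket" → "mwlyvpe" → "elmpvwy".

elmpvwy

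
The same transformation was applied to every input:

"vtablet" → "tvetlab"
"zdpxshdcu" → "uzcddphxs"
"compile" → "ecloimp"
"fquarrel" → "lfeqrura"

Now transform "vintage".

evgiant

The transformation: take characters alternately from the front and the back (1st, last, 2nd, 2nd-last, ...), then swap each adjacent pair of characters (1↔2, 3↔4, ...).
For "vintage", step one produces "veignat"; step two turns that into "evgiant".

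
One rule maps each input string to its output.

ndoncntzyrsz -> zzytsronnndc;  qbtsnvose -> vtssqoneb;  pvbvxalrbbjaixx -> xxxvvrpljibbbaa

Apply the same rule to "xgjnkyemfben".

yxnnmkjgfeeb

The rule is to sort the characters into reverse alphabetical order.
So "xgjnkyemfben" becomes "yxnnmkjgfeeb".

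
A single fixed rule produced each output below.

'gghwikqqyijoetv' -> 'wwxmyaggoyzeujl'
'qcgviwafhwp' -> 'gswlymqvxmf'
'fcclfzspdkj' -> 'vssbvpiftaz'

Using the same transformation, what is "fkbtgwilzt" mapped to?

varjwmybpj

What's happening: shift every letter 10 places backward in the alphabet (wrapping around).
So "fkbtgwilzt" becomes "varjwmybpj".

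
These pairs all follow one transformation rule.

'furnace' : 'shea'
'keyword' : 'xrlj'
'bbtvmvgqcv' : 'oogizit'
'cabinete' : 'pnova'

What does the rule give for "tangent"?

gnat

Each output is the input with this applied: shift every letter 13 places forward in the alphabet (wrapping around) — i.e. ROT13, then delete the last 3 characters.
Working it through for "tangent": intermediate "gnatrag", final "gnat".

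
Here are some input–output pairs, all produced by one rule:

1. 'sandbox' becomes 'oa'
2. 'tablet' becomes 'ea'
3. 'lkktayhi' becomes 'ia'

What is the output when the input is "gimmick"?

ii

Looking at the pairs, the operation is to move the last 3 characters to the front (rotate right by 3), then keep only the vowels.
On "gimmick" that produces "ii".
(Check on "lkktayhi": → "yhilkkta" → "ia" ✓)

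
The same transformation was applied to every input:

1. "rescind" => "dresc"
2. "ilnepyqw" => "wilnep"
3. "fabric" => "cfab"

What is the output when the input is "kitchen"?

nkitc

Looking at the pairs, the operation is to move the last character to the front, then delete the last 2 characters.
For "kitchen", step one produces "nkitche"; step two turns that into "nkitc".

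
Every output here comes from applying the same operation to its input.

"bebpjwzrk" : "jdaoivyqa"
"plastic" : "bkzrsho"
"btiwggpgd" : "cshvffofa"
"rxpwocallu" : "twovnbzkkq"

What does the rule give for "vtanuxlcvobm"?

lszmtwkbunau

The rule is to shift every letter 1 place backward in the alphabet (wrapping around), then swap the first and last characters.
"vtanuxlcvobm" → "lszmtwkbunau".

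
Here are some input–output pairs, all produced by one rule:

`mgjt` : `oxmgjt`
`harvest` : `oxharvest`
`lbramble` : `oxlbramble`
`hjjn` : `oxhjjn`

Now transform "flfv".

oxflfv

Rule — prepend "ox".
On "flfv" that produces "oxflfv".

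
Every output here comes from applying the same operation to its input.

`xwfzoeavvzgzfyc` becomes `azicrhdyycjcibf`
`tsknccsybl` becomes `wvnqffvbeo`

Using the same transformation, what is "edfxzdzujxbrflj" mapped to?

The transformation: shift every letter 3 places forward in the alphabet (wrapping around).
Applying that to "edfxzdzujxbrflj" gives "hgiacgcxmaeuiom".

hgiacgcxmaeuiom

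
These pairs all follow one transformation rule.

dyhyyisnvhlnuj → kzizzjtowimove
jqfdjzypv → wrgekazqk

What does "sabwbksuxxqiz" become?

abcxcltvyyrjt

In each case the input is transformed by: swap the first and last characters, then shift every letter 1 place forward in the alphabet (wrapping around).
On "sabwbksuxxqiz": the first step gives "zabwbksuxxqis", and the second then gives "abcxcltvyyrjt".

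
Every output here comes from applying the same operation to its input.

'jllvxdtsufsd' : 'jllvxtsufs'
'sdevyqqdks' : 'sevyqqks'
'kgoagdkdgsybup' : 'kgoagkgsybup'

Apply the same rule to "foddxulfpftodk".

foxulfpftok

Looking at the pairs, the operation is to remove every "d".
On "foddxulfpftodk" that produces "foxulfpftok".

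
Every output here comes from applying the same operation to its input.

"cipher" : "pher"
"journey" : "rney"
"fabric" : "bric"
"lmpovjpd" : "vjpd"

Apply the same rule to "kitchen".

What's happening: keep only the last 4 characters.
Applying that to "kitchen" gives "chen".

chen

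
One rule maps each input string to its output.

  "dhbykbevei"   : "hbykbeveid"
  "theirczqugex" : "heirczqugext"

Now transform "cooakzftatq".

Looking at the pairs, the operation is to move the first character to the end.
So "cooakzftatq" becomes "ooakzftatqc".

ooakzftatqc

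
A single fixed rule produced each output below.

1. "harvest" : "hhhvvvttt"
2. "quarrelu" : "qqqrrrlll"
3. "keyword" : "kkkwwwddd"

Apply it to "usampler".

uuummmeee

The rule is to keep one character in every 3, starting at position 1 (positions 1st, 4th, 7th, ...), then repeat every character 3 times.
On "usampler": the first step gives "ume", and the second then gives "uuummmeee".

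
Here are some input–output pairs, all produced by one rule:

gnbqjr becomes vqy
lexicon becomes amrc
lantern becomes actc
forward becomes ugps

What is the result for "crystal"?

Rule — keep every other character starting from the first (positions 1st, 3rd, 5th, ...), then shift every letter 11 places backward in the alphabet (wrapping around).
For "crystal", step one produces "cytl"; step two turns that into "rnia".
(Check on "gnbqjr": → "gbj" → "vqy" ✓)

rnia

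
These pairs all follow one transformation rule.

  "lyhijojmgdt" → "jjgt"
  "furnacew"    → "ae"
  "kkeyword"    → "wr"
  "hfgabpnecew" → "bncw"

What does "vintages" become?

ae

In each case the input is transformed by: delete the first 3 characters, then keep every other character starting from the second (positions 2nd, 4th, 6th, ...).
On "vintages": the first step gives "tages", and the second then gives "ae".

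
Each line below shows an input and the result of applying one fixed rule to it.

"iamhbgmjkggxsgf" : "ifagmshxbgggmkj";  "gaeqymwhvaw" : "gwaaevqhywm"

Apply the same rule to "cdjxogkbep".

Looking at the pairs, the operation is to take characters alternately from the front and the back (1st, last, 2nd, 2nd-last, ...).
Doing the same to "cdjxogkbep": "cpdejbxkog".

cpdejbxkog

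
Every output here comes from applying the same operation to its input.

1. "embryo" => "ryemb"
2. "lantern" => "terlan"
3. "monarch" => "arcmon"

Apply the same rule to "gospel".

pegos

The transformation: delete the last character, then move the first 3 characters to the end (rotate left by 3).
On "gospel": the first step gives "gospe", and the second then gives "pegos".
(Check on "embryo": → "embry" → "ryemb" ✓)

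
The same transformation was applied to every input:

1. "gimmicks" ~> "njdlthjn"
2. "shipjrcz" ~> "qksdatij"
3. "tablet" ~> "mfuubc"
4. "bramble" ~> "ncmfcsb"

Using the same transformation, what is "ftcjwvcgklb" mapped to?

kxwdhlmcgud

In each case the input is transformed by: shift every letter 1 place forward in the alphabet (wrapping around), then move the first 3 characters to the end (rotate left by 3).
Working it through for "ftcjwvcgklb": intermediate "gudkxwdhlmc", final "kxwdhlmcgud".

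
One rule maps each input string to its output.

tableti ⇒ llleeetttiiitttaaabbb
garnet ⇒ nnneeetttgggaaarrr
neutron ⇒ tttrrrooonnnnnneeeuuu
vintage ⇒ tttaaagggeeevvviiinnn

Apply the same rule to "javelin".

eeellliiinnnjjjaaavvv

In each case the input is transformed by: move the first 3 characters to the end (rotate left by 3), then repeat every character 3 times.
Applying both steps to "javelin": "elinjav", then "eeellliiinnnjjjaaavvv".
(Check on "garnet": → "netgar" → "nnneeetttgggaaarrr" ✓)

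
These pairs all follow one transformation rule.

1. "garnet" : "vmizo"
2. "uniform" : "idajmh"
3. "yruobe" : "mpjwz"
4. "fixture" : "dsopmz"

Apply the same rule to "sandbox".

Each output is the input with this applied: shift every letter 5 places backward in the alphabet (wrapping around), then delete the first character.
Applying both steps to "sandbox": "nviywjs", then "viywjs".
(Check on "fixture": → "adsopmz" → "dsopmz" ✓)

viywjs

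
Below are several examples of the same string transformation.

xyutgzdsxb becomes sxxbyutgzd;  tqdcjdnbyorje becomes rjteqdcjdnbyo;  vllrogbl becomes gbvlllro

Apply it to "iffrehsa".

What's happening: swap the first and last characters, then move the last 3 characters to the front (rotate right by 3).
"iffrehsa" → "affrehsi" → "hsiaffre".

hsiaffre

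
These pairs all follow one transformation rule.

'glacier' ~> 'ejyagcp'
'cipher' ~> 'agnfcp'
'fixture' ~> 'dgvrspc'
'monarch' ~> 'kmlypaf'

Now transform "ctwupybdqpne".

In each case the input is transformed by: shift every letter 2 places backward in the alphabet (wrapping around).
For "ctwupybdqpne" the result is "arusnwzbonlc".

arusnwzbonlc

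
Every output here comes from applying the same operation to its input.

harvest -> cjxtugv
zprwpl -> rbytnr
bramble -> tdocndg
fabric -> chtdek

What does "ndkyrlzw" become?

What's happening: swap each adjacent pair of characters (1↔2, 3↔4, ...), then shift every letter 2 places forward in the alphabet (wrapping around).
Applying both steps to "ndkyrlzw": "dnyklrwz", then "fpamntyb".

fpamntyb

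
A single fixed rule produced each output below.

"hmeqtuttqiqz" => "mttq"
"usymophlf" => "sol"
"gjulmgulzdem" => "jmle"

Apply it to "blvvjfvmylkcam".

ljmkm

The pattern: keep one character in every 3, starting at position 2 (positions 2nd, 5th, 8th, ...).
Applying that to "blvvjfvmylkcam" gives "ljmkm".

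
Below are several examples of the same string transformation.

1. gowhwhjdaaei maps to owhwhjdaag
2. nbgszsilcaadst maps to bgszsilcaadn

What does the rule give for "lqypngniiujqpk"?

The pattern: delete the last 2 characters, then move the first character to the end.
For "lqypngniiujqpk" the result is "qypngniiujql".

qypngniiujql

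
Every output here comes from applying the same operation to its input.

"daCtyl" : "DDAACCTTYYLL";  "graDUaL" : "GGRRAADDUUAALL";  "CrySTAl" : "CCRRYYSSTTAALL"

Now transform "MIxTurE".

Looking at the pairs, the operation is to double every character, then convert every letter to uppercase.
Working it through for "MIxTurE": intermediate "MMIIxxTTuurrEE", final "MMIIXXTTUURREE".

MMIIXXTTUURREE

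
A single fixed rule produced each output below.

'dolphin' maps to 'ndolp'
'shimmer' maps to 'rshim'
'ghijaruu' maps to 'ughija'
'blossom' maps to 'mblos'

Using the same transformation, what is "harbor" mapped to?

rhar

Rule — move the last 3 characters to the front (rotate right by 3), then delete the first 2 characters.
On "harbor": the first step gives "borhar", and the second then gives "rhar".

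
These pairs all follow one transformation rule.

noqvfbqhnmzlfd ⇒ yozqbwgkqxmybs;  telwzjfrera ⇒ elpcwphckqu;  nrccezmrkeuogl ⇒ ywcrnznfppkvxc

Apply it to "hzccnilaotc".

The rule is to take characters alternately from the front and the back (1st, last, 2nd, 2nd-last, ...), then shift every letter 11 places forward in the alphabet (wrapping around).
Starting from "hzccnilaotc": after the first operation, "hcztcocanli"; after the second, "snkenznlywt".
(Check on "nrccezmrkeuogl": → "nlrgcocueezkmr" → "ywcrnznfppkvxc" ✓)

snkenznlywt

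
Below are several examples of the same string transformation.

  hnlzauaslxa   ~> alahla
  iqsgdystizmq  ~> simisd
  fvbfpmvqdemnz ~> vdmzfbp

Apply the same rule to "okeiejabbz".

aboee

Rule — keep every other character starting from the first (positions 1st, 3rd, 5th, ...), then move the first 3 characters to the end (rotate left by 3).
Working it through for "okeiejabbz": intermediate "oeeab", final "aboee".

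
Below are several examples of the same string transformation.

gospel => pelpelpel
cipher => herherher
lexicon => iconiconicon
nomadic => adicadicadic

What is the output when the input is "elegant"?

gantgantgant

What's happening: delete the first 3 characters, then write the whole string 3 times in a row.
Working it through for "elegant": intermediate "gant", final "gantgantgant".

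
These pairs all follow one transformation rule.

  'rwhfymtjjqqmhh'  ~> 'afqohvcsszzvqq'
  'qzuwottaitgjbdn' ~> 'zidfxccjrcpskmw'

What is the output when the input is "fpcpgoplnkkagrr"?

The rule is to shift every letter 9 places forward in the alphabet (wrapping around).
For "fpcpgoplnkkagrr" the result is "oylypxyuwttjpaa".

oylypxyuwttjpaa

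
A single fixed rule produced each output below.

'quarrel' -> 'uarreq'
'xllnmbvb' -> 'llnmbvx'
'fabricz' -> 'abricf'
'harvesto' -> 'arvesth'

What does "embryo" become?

mbrye

Rule — swap the first and last characters, then delete the first character.
"embryo" → "ombrye" → "mbrye".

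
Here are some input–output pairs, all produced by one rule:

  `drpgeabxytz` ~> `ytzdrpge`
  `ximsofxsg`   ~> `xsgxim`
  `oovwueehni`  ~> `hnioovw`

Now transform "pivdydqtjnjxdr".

xdrpivdydqt

Each output is the input with this applied: move the last 3 characters to the front (rotate right by 3), then delete the last 3 characters.
On "pivdydqtjnjxdr" that produces "xdrpivdydqt".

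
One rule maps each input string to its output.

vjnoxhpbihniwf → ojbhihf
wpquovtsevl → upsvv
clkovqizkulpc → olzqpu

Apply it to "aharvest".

rhte

What's happening: keep every other character starting from the second (positions 2nd, 4th, 6th, ...), then swap each adjacent pair of characters (1↔2, 3↔4, ...).
On "aharvest" that produces "rhte".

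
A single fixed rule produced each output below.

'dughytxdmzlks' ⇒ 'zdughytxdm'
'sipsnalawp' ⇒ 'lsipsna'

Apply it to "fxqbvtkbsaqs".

sfxqbvtkb

The transformation: delete the last 3 characters, then move the last character to the front.
"fxqbvtkbsaqs" → "sfxqbvtkb".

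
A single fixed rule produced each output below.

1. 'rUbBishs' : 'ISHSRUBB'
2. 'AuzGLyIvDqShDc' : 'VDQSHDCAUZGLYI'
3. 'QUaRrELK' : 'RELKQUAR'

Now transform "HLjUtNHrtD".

What's happening: swap the front and back halves of the string, then convert every letter to uppercase.
Applying both steps to "HLjUtNHrtD": "NHrtDHLjUt", then "NHRTDHLJUT".
(Check on "rUbBishs": → "ishsrUbB" → "ISHSRUBB" ✓)

NHRTDHLJUT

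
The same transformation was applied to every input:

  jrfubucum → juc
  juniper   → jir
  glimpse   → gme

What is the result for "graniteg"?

Looking at the pairs, the operation is to keep one character in every 3, starting at position 1 (positions 1st, 4th, 7th, ...).
For "graniteg" the result is "gne".

gne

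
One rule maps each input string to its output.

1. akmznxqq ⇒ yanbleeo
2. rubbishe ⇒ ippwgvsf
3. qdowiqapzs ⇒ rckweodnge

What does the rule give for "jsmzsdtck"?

gangrhqyx

What's happening: move the first character to the end, then shift every letter 12 places backward in the alphabet (wrapping around).
Applying that to "jsmzsdtck" gives "gangrhqyx".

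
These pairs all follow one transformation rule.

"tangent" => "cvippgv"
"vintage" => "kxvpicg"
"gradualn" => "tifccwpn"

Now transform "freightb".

What's happening: swap each adjacent pair of characters (1↔2, 3↔4, ...), then shift every letter 2 places forward in the alphabet (wrapping around).
Starting from "freightb": after the first operation, "rfiehgbt"; after the second, "thkgjidv".

thkgjidv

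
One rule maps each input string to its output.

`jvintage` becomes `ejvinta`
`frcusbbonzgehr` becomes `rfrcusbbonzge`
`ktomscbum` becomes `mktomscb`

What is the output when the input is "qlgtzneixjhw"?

wqlgtzneixj

What's happening: move the last character to the front, then delete the last character.
Applying both steps to "qlgtzneixjhw": "wqlgtzneixjh", then "wqlgtzneixj".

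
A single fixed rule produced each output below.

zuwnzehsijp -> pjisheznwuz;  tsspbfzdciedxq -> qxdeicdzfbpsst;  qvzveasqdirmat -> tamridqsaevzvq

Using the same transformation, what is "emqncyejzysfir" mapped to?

Looking at the pairs, the operation is to reverse the string.
"emqncyejzysfir" → "rifsyzjeycnqme".

rifsyzjeycnqme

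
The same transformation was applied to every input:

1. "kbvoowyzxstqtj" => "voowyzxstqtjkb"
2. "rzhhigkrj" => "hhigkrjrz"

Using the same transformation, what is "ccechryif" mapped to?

echryifcc

What's happening: move the first 2 characters to the end (rotate left by 2).
On "ccechryif" that produces "echryifcc".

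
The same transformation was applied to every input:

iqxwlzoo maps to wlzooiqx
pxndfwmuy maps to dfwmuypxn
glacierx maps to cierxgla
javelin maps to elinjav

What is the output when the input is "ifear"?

arife

The pattern: move the first 3 characters to the end (rotate left by 3).
So "ifear" becomes "arife".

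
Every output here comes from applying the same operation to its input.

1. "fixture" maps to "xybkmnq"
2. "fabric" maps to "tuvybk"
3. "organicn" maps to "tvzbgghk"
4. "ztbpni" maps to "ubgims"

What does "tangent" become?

In each case the input is transformed by: sort the characters into alphabetical order, then shift every letter 7 places backward in the alphabet (wrapping around).
Applying both steps to "tangent": "aegnntt", then "txzggmm".
(Check on "ztbpni": → "binptz" → "ubgims" ✓)

txzggmm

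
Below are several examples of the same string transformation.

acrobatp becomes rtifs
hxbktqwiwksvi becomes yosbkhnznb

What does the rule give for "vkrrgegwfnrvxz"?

mbiixvxnwei

What's happening: delete the last 3 characters, then shift every letter 9 places backward in the alphabet (wrapping around).
"vkrrgegwfnrvxz" → "vkrrgegwfnr" → "mbiixvxnwei".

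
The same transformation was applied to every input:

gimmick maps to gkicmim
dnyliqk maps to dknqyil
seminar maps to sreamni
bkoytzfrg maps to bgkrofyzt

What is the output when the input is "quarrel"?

What's happening: take characters alternately from the front and the back (1st, last, 2nd, 2nd-last, ...).
Applying that to "quarrel" gives "qluearr".

qluearr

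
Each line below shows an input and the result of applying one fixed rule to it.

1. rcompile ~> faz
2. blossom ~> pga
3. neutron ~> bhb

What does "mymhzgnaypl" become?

avbd

Looking at the pairs, the operation is to keep one character in every 3, starting at position 1 (positions 1st, 4th, 7th, ...), then shift every letter 12 places backward in the alphabet (wrapping around).
"mymhzgnaypl" → "avbd".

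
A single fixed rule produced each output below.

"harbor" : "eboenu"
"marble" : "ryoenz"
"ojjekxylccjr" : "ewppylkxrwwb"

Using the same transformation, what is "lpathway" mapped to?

lnjugncy

What's happening: reverse the string, then shift every letter 13 places forward in the alphabet (wrapping around) — i.e. ROT13.
Applying both steps to "lpathway": "yawhtapl", then "lnjugncy".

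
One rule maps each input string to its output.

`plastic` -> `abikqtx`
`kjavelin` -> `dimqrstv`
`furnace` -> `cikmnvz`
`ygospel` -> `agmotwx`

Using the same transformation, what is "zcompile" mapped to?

hkmqtuwx

The rule is to shift every letter 8 places forward in the alphabet (wrapping around), then sort the characters into alphabetical order.
For "zcompile" the result is "hkmqtuwx".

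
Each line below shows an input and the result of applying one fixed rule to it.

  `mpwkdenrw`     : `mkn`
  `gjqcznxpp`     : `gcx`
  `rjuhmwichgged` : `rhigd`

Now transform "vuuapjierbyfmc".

vaibm

Looking at the pairs, the operation is to keep one character in every 3, starting at position 1 (positions 1st, 4th, 7th, ...).
On "vuuapjierbyfmc" that produces "vaibm".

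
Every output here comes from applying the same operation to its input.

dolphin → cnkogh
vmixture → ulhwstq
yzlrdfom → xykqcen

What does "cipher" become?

Rule — shift every letter 1 place backward in the alphabet (wrapping around), then delete the last character.
Applying both steps to "cipher": "bhogdq", then "bhogd".

bhogd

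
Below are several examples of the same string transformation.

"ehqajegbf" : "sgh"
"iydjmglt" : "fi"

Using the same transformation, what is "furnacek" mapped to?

te

In each case the input is transformed by: keep one character in every 3, starting at position 3 (positions 3rd, 6th, 9th, ...), then shift every letter 2 places forward in the alphabet (wrapping around).
On "furnacek" that produces "te".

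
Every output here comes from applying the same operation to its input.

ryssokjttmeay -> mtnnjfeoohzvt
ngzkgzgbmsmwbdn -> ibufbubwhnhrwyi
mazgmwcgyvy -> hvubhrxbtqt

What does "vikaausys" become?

Each output is the input with this applied: shift every letter 5 places backward in the alphabet (wrapping around).
Doing the same to "vikaausys": "qdfvvpntn".

qdfvvpntn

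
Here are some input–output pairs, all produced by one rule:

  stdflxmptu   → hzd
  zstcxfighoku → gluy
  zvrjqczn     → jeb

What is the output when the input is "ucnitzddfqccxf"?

qhrqt

The pattern: shift every letter 12 places backward in the alphabet (wrapping around), then keep one character in every 3, starting at position 2 (positions 2nd, 5th, 8th, ...).
Applying both steps to "ucnitzddfqccxf": "iqbwhnrrteqqlt", then "qhrqt".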